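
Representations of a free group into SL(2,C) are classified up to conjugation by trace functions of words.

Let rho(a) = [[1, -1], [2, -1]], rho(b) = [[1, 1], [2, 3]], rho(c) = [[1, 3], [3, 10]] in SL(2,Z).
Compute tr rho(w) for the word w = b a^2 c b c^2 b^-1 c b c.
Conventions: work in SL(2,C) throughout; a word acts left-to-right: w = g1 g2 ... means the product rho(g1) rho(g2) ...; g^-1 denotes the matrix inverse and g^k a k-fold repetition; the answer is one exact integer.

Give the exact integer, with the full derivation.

-2548805

rho(b) = [[1, 1], [2, 3]]
... * rho(a) = [[1, -1], [2, -1]]  ->  [[3, -2], [8, -5]]
... * rho(a) = [[1, -1], [2, -1]]  ->  [[-1, -1], [-2, -3]]
... * rho(c) = [[1, 3], [3, 10]]  ->  [[-4, -13], [-11, -36]]
... * rho(b) = [[1, 1], [2, 3]]  ->  [[-30, -43], [-83, -119]]
... * rho(c) = [[1, 3], [3, 10]]  ->  [[-159, -520], [-440, -1439]]
... * rho(c) = [[1, 3], [3, 10]]  ->  [[-1719, -5677], [-4757, -15710]]
... * rho(b^-1) = [[3, -1], [-2, 1]]  ->  [[6197, -3958], [17149, -10953]]
... * rho(c) = [[1, 3], [3, 10]]  ->  [[-5677, -20989], [-15710, -58083]]
... * rho(b) = [[1, 1], [2, 3]]  ->  [[-47655, -68644], [-131876, -189959]]
... * rho(c) = [[1, 3], [3, 10]]  ->  [[-253587, -829405], [-701753, -2295218]]
tr = -253587 + -2295218 = -2548805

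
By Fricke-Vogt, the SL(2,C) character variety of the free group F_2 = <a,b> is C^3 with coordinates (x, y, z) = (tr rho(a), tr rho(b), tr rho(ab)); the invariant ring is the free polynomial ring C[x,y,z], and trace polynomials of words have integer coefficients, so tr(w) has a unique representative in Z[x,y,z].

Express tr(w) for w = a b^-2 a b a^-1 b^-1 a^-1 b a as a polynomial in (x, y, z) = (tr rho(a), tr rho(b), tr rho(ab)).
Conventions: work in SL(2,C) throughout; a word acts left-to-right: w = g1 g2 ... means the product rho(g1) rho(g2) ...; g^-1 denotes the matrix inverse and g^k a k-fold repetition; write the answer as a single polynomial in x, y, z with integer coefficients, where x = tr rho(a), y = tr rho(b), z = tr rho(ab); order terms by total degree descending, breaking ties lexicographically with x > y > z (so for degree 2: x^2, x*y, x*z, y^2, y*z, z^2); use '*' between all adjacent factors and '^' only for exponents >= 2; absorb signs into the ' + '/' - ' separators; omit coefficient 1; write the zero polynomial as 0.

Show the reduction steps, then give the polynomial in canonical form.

x^3*y^3*z^2 - x^4*y^2*z - 2*x^2*y^4*z - 2*x^2*y^2*z^3 + x^3*y^3 + x*y^5 + 2*x*y^3*z^2 + x*y*z^4 + x^4*z + 6*x^2*y^2*z + x^2*z^3 - x^3*y - 5*x*y^3 - 4*x*y*z^2 - 5*x^2*z - y^2*z - z^3 + 5*x*y + 3*z

tr(a^2) = tr(a) tr(a) - tr(1) = x^2 - 2
tr(b a^2) = tr(a) tr(b a) - tr(b) = x*z - y
tr(a^3 b) = tr(a) tr(b a^2) - tr(b a) = x^2*z - x*y - z
reduce: tr(a^3) = tr(a) tr(a^2) - tr(a) = x^3 - 3*x
reduce: tr(a b^2 a^2) = tr(b) tr(a^3 b) - tr(a^3) = x^2*y*z - x^3 - x*y^2 - y*z + 3*x
so tr(a b a b) = tr(a b) tr(a b) - tr(1) = z^2 - 2
reduce: tr(b a b^2 a) = tr(b) tr(a b a b) - tr(a b a) = y*z^2 - x*z - y
so tr(a b^2) = tr(b) tr(a b) - tr(a) = y*z - x
tr(b a b^2) = tr(b) tr(a b^2) - tr(a b) = y^2*z - x*y - z
reduce: tr(a b^2 a^2 b) = tr(a) tr(b a b^2 a) - tr(b a b^2) = x*y*z^2 - x^2*z - y^2*z + z
tr(b a^2 b^-1 a b) = tr(a b^2 a^2) tr(b) - tr(a b^2 a^2 b) = x^2*y^2*z - x^3*y - x*y^3 - x*y*z^2 + x^2*z + 3*x*y - z
tr(b a^3 b a b) = tr(a) tr(b a b^2 a^2) - tr(b a b^2 a) = x^2*y*z^2 - x^3*z - x*y^2*z - y*z^2 + 2*x*z + y
so tr(b a b a b a) = tr(a b) tr(a b a b) - tr(a^-1 b^-1) = z^3 - 3*z
so tr(b a b a b a^2) = tr(a) tr(b a b a b a) - tr(b a b a b) = x*z^3 - y*z^2 - 2*x*z + y
reduce: tr(b a^3 b a b a) = tr(a) tr(b a b a b a^2) - tr(b a b a b a) = x^2*z^3 - x*y*z^2 - 2*x^2*z - z^3 + x*y + 3*z
tr(a b a b a^-1 b a^2) = tr(b a^3 b a b) tr(a) - tr(b a^3 b a b a) = x^3*y*z^2 - x^4*z - x^2*y^2*z - x^2*z^3 + 4*x^2*z + z^3 - 3*z
tr(a b a b a) = tr(a) tr(b a b a) - tr(b a b) = x*z^2 - y*z - x
tr(a^2 b a b a) = tr(a) tr(a b a b a) - tr(a b a b) = x^2*z^2 - x*y*z - x^2 - z^2 + 2
tr(b a^2 b a b a b) = tr(b) tr(a^2 b a b a b) - tr(a^2 b a b a) = x*y*z^3 - x^2*z^2 - y^2*z^2 - x*y*z + x^2 + y^2 + z^2 - 2
tr(b a b a b a b a) = tr(b a) tr(b a b a b a) - tr(b^-1 a^-1 b^-1 a^-1) = z^4 - 4*z^2 + 2
so tr(b a b a b a b) = tr(b) tr(a b a b a b) - tr(a b a b a) = y*z^3 - x*z^2 - 2*y*z + x
so tr(b a^2 b a b a b a) = tr(a) tr(b a b a b a b a) - tr(b a b a b a b) = x*z^4 - y*z^3 - 3*x*z^2 + 2*y*z + x
reduce: tr(a b a b a^-1 b a^2 b) = tr(b a^2 b a b a b) tr(a) - tr(b a^2 b a b a b a) = x^2*y*z^3 - x^3*z^2 - x*y^2*z^2 - x*z^4 - x^2*y*z + y*z^3 + x^3 + x*y^2 + 4*x*z^2 - 2*y*z - 3*x
so tr(a^-1 b a^2 b^-1 a b a b) = tr(a b a b a^-1 b a^2) tr(b) - tr(a b a b a^-1 b a^2 b) = x^3*y^2*z^2 - x^4*y*z - x^2*y^3*z - 2*x^2*y*z^3 + x^3*z^2 + x*y^2*z^2 + x*z^4 + 5*x^2*y*z - x^3 - x*y^2 - 4*x*z^2 - y*z + 3*x
so tr(b^-1 a^-1 b a^2 b^-1 a b a) = tr(a^-1 b a^2 b^-1 a b a) tr(b) - tr(a^-1 b a^2 b^-1 a b a b) = -x^3*y^2*z^2 + x^4*y*z + 2*x^2*y^3*z + 2*x^2*y*z^3 - x^3*y^2 - x^3*z^2 - x*y^4 - 2*x*y^2*z^2 - x*z^4 - 4*x^2*y*z + x^3 + 4*x*y^2 + 4*x*z^2 - 3*x
tr(a b a^-1 b^-1 a^-1 b a^2 b^-1) = tr(b^-1 a^-1 b a^2 b^-1 a b) tr(a) - tr(b^-1 a^-1 b a^2 b^-1 a b a) = x^3*y^2*z^2 - x^4*y*z - 2*x^2*y^3*z - 2*x^2*y*z^3 + x^3*y^2 + x^3*z^2 + x*y^4 + 2*x*y^2*z^2 + x*z^4 + 4*x^2*y*z - 4*x*y^2 - 4*x*z^2 + x
reduce: tr(a b a^3) = tr(a) tr(b a^3) - tr(b a^2) = x^3*z - x^2*y - 2*x*z + y
so tr(b a^2 b) = tr(b) tr(a^2 b) - tr(a^2) = x*y*z - x^2 - y^2 + 2
so tr(a b a^2 b a) = tr(a) tr(b a^2 b a) - tr(b a^2 b) = x^2*z^2 - 2*x*y*z + y^2 - 2
tr(a b a^3 b a) = tr(a) tr(a b a^2 b a) - tr(a b a^2 b) = x^3*z^2 - 2*x^2*y*z + x*y^2 - x*z^2 + y*z - x
so tr(b^-1 a b a^3 b a) = tr(a b a^3 b a) tr(b) - tr(a b a^3 b a b) = x^3*y*z^2 - 2*x^2*y^2*z - x^2*z^3 + x*y^3 + 2*x^2*z + y^2*z + z^3 - 2*x*y - 3*z
reduce: tr(b a^3 b a^-1 b^-1 a) = tr(b^-1 a b a^3 b) tr(a) - tr(b^-1 a b a^3 b a) = -x^3*y*z^2 + x^4*z + 2*x^2*y^2*z + x^2*z^3 - x^3*y - x*y^3 - 4*x^2*z - y^2*z - z^3 + 3*x*y + 3*z
so tr(a b a^-1 b^-1 a^-1 b a^2) = tr(b a^3 b a^-1 b^-1) tr(a) - tr(b a^3 b a^-1 b^-1 a) = x^3*y*z^2 - x^4*z - 2*x^2*y^2*z - x^2*z^3 + x^3*y + x*y^3 + 5*x^2*z + y^2*z + z^3 - 4*x*y - 3*z
tr(a b^-2 a b a^-1 b^-1 a^-1 b a) = tr(a b a^-1 b^-1 a^-1 b a^2 b^-1) tr(b) - tr(a b a^-1 b^-1 a^-1 b a^2) = x^3*y^3*z^2 - x^4*y^2*z - 2*x^2*y^4*z - 2*x^2*y^2*z^3 + x^3*y^3 + x*y^5 + 2*x*y^3*z^2 + x*y*z^4 + x^4*z + 6*x^2*y^2*z + x^2*z^3 - x^3*y - 5*x*y^3 - 4*x*y*z^2 - 5*x^2*z - y^2*z - z^3 + 5*x*y + 3*z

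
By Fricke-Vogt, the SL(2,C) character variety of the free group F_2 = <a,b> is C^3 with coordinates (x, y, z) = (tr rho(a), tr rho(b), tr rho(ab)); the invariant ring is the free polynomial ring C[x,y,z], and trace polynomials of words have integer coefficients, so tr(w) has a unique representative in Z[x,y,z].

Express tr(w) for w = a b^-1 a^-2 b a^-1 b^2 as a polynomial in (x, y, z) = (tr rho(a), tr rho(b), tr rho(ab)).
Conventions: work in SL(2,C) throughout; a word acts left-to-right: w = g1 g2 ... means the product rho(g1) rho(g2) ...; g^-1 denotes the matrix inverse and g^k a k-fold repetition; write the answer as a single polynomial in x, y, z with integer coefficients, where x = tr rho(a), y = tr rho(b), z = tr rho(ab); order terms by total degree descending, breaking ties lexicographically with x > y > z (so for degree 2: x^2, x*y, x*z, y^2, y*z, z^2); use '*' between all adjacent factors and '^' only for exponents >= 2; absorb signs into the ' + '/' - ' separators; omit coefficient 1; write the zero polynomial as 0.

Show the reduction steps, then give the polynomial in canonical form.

-x^3*y^3*z + x^4*y^2 + x^2*y^4 + 2*x^2*y^2*z^2 - x^3*y*z - x*y^3*z - x*y*z^3 - 3*x^2*y^2 + 3*x*y*z - x^2 - y^2 + 2

next, trace(b^2) = trace(b)*trace(b) - trace(1)   [square of b] = y^2 - 2
next, trace(b^2 a) = trace(b)*trace(a b) - trace(a)   [square of b] = y*z - x
next, trace(b a^2 b) = trace(a)*trace(b^2 a) - trace(b^2)   [square of a] = x*y*z - x^2 - y^2 + 2
trace(b a^2) = trace(a)*trace(b a) - trace(b)   [square of a] = x*z - y
and trace(a b^3 a) = trace(b)*trace(b a^2 b) - trace(b a^2)   [square of b] = x*y^2*z - x^2*y - y^3 - x*z + 3*y
trace(a b a b) = trace(b a)*trace(b a) - trace(1)   [split at a repeated b] = z^2 - 2
trace(b a b a b) = trace(b)*trace(a b a b) - trace(a b a)   [square of b] = y*z^2 - x*z - y
next, trace(a b^3 a b) = trace(b)*trace(b a b a b) - trace(b a b a)   [square of b] = y^2*z^2 - x*y*z - y^2 - z^2 + 2
trace(b^2 a b^-1 a b) = trace(a b^3 a)*trace(b) - trace(a b^3 a b)   [inverse elimination on b] = x*y^3*z - x^2*y^2 - y^4 - y^2*z^2 + 4*y^2 + z^2 - 2
trace(a^2 b a b) = trace(a)*trace(b a b a) - trace(b a b)   [square of a] = x*z^2 - y*z - x
trace(a^2 b a) = trace(a)*trace(a b a) - trace(a b)   [square of a] = x^2*z - x*y - z
and trace(a b a b^2 a) = trace(b)*trace(a^2 b a b) - trace(a^2 b a)   [square of b] = x*y*z^2 - x^2*z - y^2*z + z
trace(a b a b a b) = trace(b a)*trace(b a b a) - trace(b^-1 a^-1)   [split at a repeated b] = z^3 - 3*z
trace(a b a b^2 a b) = trace(b)*trace(a b a b a b) - trace(a b a b a)   [square of b] = y*z^3 - x*z^2 - 2*y*z + x
trace(b^2 a b^-1 a b a) = trace(a b a b^2 a)*trace(b) - trace(a b a b^2 a b)   [inverse elimination on b] = x*y^2*z^2 - x^2*y*z - y^3*z - y*z^3 + x*z^2 + 3*y*z - x
next, trace(b a^-1 b^2 a b^-1 a) = trace(b^2 a b^-1 a b)*trace(a) - trace(b^2 a b^-1 a b a)   [inverse elimination on a] = x^2*y^3*z - x^3*y^2 - x*y^4 - 2*x*y^2*z^2 + x^2*y*z + y^3*z + y*z^3 + 4*x*y^2 - 3*y*z - x
and trace(b a^-1 b^2 a b^-1 a^-1) = trace(b a^-1 b^2 a b^-1)*trace(a) - trace(b a^-1 b^2 a b^-1 a)   [inverse elimination on a] = -x^2*y^3*z + x^3*y^2 + x*y^4 + 2*x*y^2*z^2 - x^2*y*z - y^3*z - y*z^3 - 3*x*y^2 + 3*y*z - x
and trace(a b^-1 a^-2 b a^-1 b^2) = trace(b a^-1 b^2 a b^-1 a^-1)*trace(a) - trace(b a^-1 b^2 a b^-1)   [inverse elimination on a] = -x^3*y^3*z + x^4*y^2 + x^2*y^4 + 2*x^2*y^2*z^2 - x^3*y*z - x*y^3*z - x*y*z^3 - 3*x^2*y^2 + 3*x*y*z - x^2 - y^2 + 2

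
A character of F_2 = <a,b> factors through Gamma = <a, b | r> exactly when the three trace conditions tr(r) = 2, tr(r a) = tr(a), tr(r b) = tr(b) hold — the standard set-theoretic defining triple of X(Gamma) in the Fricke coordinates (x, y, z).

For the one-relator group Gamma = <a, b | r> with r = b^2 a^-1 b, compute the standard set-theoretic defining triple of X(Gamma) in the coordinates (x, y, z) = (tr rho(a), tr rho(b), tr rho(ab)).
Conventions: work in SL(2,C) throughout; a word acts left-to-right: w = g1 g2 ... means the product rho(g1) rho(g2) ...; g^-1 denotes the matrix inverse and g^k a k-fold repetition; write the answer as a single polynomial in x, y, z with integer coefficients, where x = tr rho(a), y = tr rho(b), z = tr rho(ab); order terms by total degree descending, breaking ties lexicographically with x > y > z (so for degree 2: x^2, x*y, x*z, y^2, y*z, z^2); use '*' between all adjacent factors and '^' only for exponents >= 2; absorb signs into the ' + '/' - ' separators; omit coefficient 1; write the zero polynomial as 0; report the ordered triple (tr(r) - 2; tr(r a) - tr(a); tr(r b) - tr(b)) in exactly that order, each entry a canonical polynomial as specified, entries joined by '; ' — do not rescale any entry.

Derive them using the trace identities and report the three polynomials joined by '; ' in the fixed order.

use: tr(b^2) = tr(b)*tr(b) - tr(1)  (reduce the b square) = y^2 - 2
tr(b^3) = tr(b)*tr(b^2) - tr(b)  (reduce the b square) = y^3 - 3*y
tr(a b^2) = tr(b)*tr(a b) - tr(a)  (reduce the b square) = y*z - x
use: tr(b^3 a) = tr(b)*tr(a b^2) - tr(a b)  (reduce the b square) = y^2*z - x*y - z
use: tr(b^2 a^-1 b) = tr(b^3)*tr(a) - tr(b^3 a)  (eliminate a^-1) = x*y^3 - y^2*z - 2*x*y + z
tr(a b a b) = tr(b a)*tr(b a) - tr(1) = z^2 - 2
use: tr(a b a) = tr(a)*tr(b a) - tr(b) = x*z - y
apply: tr(b a b^2 a) = tr(b)*tr(a b a b) - tr(a b a) = y*z^2 - x*z - y
tr(b^2 a^-1 b a) = tr(b a b^2)*tr(a) - tr(b a b^2 a) = x*y^2*z - x^2*y - y*z^2 + y
tr(b^4) = tr(b)*tr(b^3) - tr(b^2)   [square of b] = y^4 - 4*y^2 + 2
tr(b^4 a) = tr(b)*tr(b a b^2) - tr(b a b)   [square of b] = y^3*z - x*y^2 - 2*y*z + x
use: tr(b^2 a^-1 b^2) = tr(b^4)*tr(a) - tr(b^4 a)   [inverse elimination on a] = x*y^4 - y^3*z - 3*x*y^2 + 2*y*z + x
assemble the triple (tr(r) - 2; tr(r a) - x; tr(r b) - y)

x*y^3 - y^2*z - 2*x*y + z - 2; x*y^2*z - x^2*y - y*z^2 - x + y; x*y^4 - y^3*z - 3*x*y^2 + 2*y*z + x - y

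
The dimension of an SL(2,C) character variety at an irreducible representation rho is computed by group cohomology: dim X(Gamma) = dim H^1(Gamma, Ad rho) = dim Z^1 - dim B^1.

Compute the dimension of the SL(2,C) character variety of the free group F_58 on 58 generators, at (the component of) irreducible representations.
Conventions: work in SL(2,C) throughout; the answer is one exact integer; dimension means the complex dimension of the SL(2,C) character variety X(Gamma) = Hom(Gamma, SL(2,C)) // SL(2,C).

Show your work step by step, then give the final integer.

Here Gamma is free of rank 58 — no relator constrains a cocycle.
Z^1(Gamma, Ad rho) = (sl_2)^58: a cocycle is a free choice of one sl_2 vector per generator, so dim Z^1 = 3*58 = 174.
Irreducibility makes the coboundary map sl_2 -> Z^1 injective (trivial centralizer), so dim B^1 = 3.
dim H^1 = 174 - 3 = 171, which is dim X.

171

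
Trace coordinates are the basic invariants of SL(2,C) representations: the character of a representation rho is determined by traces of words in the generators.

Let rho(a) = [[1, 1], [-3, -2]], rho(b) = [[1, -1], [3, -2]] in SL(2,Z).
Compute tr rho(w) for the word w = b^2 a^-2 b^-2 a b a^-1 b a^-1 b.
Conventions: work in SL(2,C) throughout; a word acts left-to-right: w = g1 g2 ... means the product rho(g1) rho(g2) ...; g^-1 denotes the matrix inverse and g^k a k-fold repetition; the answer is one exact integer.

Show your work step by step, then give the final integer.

rho(b) = [[1, -1], [3, -2]]
... * rho(b) = [[1, -1], [3, -2]]  ->  [[-2, 1], [-3, 1]]
... * rho(a^-1) = [[-2, -1], [3, 1]]  ->  [[7, 3], [9, 4]]
... * rho(a^-1) = [[-2, -1], [3, 1]]  ->  [[-5, -4], [-6, -5]]
... * rho(b^-1) = [[-2, 1], [-3, 1]]  ->  [[22, -9], [27, -11]]
... * rho(b^-1) = [[-2, 1], [-3, 1]]  ->  [[-17, 13], [-21, 16]]
... * rho(a) = [[1, 1], [-3, -2]]  ->  [[-56, -43], [-69, -53]]
... * rho(b) = [[1, -1], [3, -2]]  ->  [[-185, 142], [-228, 175]]
... * rho(a^-1) = [[-2, -1], [3, 1]]  ->  [[796, 327], [981, 403]]
... * rho(b) = [[1, -1], [3, -2]]  ->  [[1777, -1450], [2190, -1787]]
... * rho(a^-1) = [[-2, -1], [3, 1]]  ->  [[-7904, -3227], [-9741, -3977]]
... * rho(b) = [[1, -1], [3, -2]]  ->  [[-17585, 14358], [-21672, 17695]]
tr = -17585 + 17695 = 110

110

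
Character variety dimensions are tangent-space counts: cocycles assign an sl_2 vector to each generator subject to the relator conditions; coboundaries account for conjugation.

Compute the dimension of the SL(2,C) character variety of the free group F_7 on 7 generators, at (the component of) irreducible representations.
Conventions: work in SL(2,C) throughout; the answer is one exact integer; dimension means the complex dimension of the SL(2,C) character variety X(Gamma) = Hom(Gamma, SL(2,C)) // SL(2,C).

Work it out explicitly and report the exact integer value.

The free group F_7: 7 generators, no relators.
A cocycle picks one sl_2 vector per generator freely, giving dim Z^1 = 3*7 = 21.
At an irreducible rho the centralizer of the image in sl_2 is 0, so the coboundary map sl_2 -> Z^1 is injective: dim B^1 = 3.
dim H^1 = 21 - 3 = 18, which is dim X.

18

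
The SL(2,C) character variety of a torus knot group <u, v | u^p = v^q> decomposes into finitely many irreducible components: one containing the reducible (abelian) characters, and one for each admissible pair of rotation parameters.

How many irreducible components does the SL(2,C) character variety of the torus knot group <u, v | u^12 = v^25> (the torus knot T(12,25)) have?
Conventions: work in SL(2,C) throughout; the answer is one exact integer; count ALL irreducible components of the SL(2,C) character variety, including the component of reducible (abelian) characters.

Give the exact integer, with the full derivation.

In the torus knot group T(12,25), u^12 = v^25 is central, so an irreducible representation sends it to +I or -I (Schur).
This locks tr(u) to 2*cos(pi*alpha/12), alpha in 1..11, and tr(v) to 2*cos(pi*beta/25), beta in 1..24, on each component of irreducible characters.
The two central values (-1)^alpha I and (-1)^beta I must be the same matrix, so alpha and beta share a parity.
Counting: 6 odd alphas x 12 odd betas + 5 even alphas x 12 even betas = 72 + 60 = 132.
components with irreducible characters: 132; plus the single component of reducible (abelian) characters: total 133.

133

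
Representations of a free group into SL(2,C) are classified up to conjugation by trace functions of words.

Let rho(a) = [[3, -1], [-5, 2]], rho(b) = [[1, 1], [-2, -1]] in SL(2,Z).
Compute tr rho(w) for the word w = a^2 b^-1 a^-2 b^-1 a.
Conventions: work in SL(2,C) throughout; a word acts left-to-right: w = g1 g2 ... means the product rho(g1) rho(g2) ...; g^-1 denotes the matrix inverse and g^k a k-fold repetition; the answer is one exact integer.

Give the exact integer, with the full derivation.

rho(a) = [[3, -1], [-5, 2]]
... * rho(a) = [[3, -1], [-5, 2]]  ->  [[14, -5], [-25, 9]]
... * rho(b^-1) = [[-1, -1], [2, 1]]  ->  [[-24, -19], [43, 34]]
... * rho(a^-1) = [[2, 1], [5, 3]]  ->  [[-143, -81], [256, 145]]
... * rho(a^-1) = [[2, 1], [5, 3]]  ->  [[-691, -386], [1237, 691]]
... * rho(b^-1) = [[-1, -1], [2, 1]]  ->  [[-81, 305], [145, -546]]
... * rho(a) = [[3, -1], [-5, 2]]  ->  [[-1768, 691], [3165, -1237]]
tr = -1768 + -1237 = -3005

-3005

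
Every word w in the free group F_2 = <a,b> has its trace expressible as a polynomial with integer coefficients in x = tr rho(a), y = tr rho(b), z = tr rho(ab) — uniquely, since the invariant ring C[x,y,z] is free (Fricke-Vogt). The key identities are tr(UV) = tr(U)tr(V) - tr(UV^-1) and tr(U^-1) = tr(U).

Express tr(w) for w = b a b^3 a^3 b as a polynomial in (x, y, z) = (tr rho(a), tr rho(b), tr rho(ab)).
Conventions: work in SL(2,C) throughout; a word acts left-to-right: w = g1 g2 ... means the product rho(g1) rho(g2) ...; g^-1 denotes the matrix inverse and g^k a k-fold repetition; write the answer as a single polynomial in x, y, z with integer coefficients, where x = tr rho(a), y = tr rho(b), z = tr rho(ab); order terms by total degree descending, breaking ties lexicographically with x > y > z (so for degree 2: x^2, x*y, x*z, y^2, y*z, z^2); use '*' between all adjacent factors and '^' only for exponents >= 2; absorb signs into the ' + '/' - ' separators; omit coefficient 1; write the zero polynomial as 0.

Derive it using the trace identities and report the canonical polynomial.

and trace(a b a b) = trace(b a) * trace(b a) - trace(1) = z^2 - 2
next, trace(a b a) = trace(a) * trace(b a) - trace(b) = x*z - y
trace(b a b^2 a) = trace(b) * trace(a b a b) - trace(a b a) = y*z^2 - x*z - y
and trace(b a b) = trace(b) * trace(a b) - trace(a) = y*z - x
next, trace(b a b^2) = trace(b) * trace(b a b) - trace(b a) = y^2*z - x*y - z
next, trace(a^2 b a b^2) = trace(a) * trace(b a b^2 a) - trace(b a b^2) = x*y*z^2 - x^2*z - y^2*z + z
next, trace(a^2 b a b) = trace(a) * trace(b a b a) - trace(b a b) = x*z^2 - y*z - x
next, trace(a b^3 a^2 b) = trace(b) * trace(a^2 b a b^2) - trace(a^2 b a b) = x*y^2*z^2 - x^2*y*z - y^3*z - x*z^2 + 2*y*z + x
and trace(a^3 b) = trace(a) * trace(a b a) - trace(a b) = x^2*z - x*y - z
trace(a^2) = trace(a) * trace(a) - trace(1) = x^2 - 2
trace(a^3) = trace(a) * trace(a^2) - trace(a) = x^3 - 3*x
next, trace(a^3 b^2) = trace(b) * trace(a^3 b) - trace(a^3) = x^2*y*z - x^3 - x*y^2 - y*z + 3*x
trace(a b^3 a^2) = trace(b) * trace(a^3 b^2) - trace(a^3 b) = x^2*y^2*z - x^3*y - x*y^3 - x^2*z - y^2*z + 4*x*y + z
trace(b^2 a b^3 a^2) = trace(b) * trace(a b^3 a^2 b) - trace(a b^3 a^2) = x*y^3*z^2 - 2*x^2*y^2*z - y^4*z + x^3*y + x*y^3 - x*y*z^2 + x^2*z + 3*y^2*z - 3*x*y - z
trace(a b^3 a b) = trace(b) * trace(a b a b^2) - trace(a b a b) = y^2*z^2 - x*y*z - y^2 - z^2 + 2
trace(b^2) = trace(b) * trace(b) - trace(1) = y^2 - 2
trace(a^2 b^2) = trace(a) * trace(b^2 a) - trace(b^2) = x*y*z - x^2 - y^2 + 2
trace(a b^3 a) = trace(b) * trace(a^2 b^2) - trace(a^2 b) = x*y^2*z - x^2*y - y^3 - x*z + 3*y
trace(b^2 a b^3 a) = trace(b) * trace(a b^3 a b) - trace(a b^3 a) = y^3*z^2 - 2*x*y^2*z + x^2*y - y*z^2 + x*z - y
trace(b a b^3 a^3 b) = trace(a) * trace(b^2 a b^3 a^2) - trace(b^2 a b^3 a) = x^2*y^3*z^2 - 2*x^3*y^2*z - x*y^4*z + x^4*y + x^2*y^3 - x^2*y*z^2 - y^3*z^2 + x^3*z + 5*x*y^2*z - 4*x^2*y + y*z^2 - 2*x*z + y

x^2*y^3*z^2 - 2*x^3*y^2*z - x*y^4*z + x^4*y + x^2*y^3 - x^2*y*z^2 - y^3*z^2 + x^3*z + 5*x*y^2*z - 4*x^2*y + y*z^2 - 2*x*z + y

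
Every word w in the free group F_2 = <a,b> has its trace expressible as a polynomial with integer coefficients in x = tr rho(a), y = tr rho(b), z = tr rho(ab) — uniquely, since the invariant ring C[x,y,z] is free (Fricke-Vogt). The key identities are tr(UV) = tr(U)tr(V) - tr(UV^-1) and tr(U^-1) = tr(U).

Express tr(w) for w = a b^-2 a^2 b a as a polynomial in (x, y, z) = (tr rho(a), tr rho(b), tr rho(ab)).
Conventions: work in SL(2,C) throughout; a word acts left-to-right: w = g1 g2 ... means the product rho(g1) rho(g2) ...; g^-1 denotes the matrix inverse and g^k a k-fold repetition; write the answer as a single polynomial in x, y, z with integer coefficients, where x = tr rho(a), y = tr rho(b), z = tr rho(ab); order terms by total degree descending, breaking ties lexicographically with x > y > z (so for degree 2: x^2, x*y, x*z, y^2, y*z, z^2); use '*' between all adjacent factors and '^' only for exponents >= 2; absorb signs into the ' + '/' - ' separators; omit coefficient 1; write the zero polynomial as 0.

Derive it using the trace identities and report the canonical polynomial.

tr(b a^2) = tr(a)*tr(b a) - tr(b)   [square of a] = x*z - y
so tr(b a^3) = tr(a)*tr(b a^2) - tr(b a)   [square of a] = x^2*z - x*y - z
so tr(a^2 b a^2) = tr(a)*tr(b a^3) - tr(b a^2)   [square of a] = x^3*z - x^2*y - 2*x*z + y
tr(b a b a) = tr(b a)*tr(b a) - tr(1)   [split at a repeated b] = z^2 - 2
reduce: tr(b a b) = tr(b)*tr(a b) - tr(a)   [square of b] = y*z - x
tr(b a^2 b a) = tr(a)*tr(b a b a) - tr(b a b)   [square of a] = x*z^2 - y*z - x
tr(a^2) = tr(a)*tr(a) - tr(1)   [square of a] = x^2 - 2
tr(b a^2 b) = tr(b)*tr(a^2 b) - tr(a^2)   [square of b] = x*y*z - x^2 - y^2 + 2
so tr(a^2 b a^2 b) = tr(a)*tr(b a^2 b a) - tr(b a^2 b)   [square of a] = x^2*z^2 - 2*x*y*z + y^2 - 2
so tr(a^2 b a^2 b^-1) = tr(a^2 b a^2)*tr(b) - tr(a^2 b a^2 b)   [inverse elimination on b] = x^3*y*z - x^2*y^2 - x^2*z^2 + 2
reduce: tr(a b^-2 a^2 b a) = tr(a^2 b a^2 b^-1)*tr(b) - tr(a^2 b a^2)   [inverse elimination on b] = x^3*y^2*z - x^2*y^3 - x^2*y*z^2 - x^3*z + x^2*y + 2*x*z + y

x^3*y^2*z - x^2*y^3 - x^2*y*z^2 - x^3*z + x^2*y + 2*x*z + y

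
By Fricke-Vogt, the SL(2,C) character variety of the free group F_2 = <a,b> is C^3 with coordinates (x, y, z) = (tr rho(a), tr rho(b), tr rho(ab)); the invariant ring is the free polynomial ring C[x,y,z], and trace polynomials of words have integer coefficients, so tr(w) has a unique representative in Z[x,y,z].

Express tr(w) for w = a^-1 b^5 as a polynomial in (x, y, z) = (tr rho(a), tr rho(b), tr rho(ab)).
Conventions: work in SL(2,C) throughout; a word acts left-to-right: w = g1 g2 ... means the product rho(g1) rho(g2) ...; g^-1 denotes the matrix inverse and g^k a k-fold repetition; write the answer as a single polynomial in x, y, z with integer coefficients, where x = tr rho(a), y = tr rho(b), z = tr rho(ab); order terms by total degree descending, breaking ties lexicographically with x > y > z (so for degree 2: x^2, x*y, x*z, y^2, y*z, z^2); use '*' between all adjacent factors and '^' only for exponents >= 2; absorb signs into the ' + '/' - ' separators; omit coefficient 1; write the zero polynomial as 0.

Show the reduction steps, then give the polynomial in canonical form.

x*y^5 - y^4*z - 4*x*y^3 + 3*y^2*z + 3*x*y - z

and tr(b^2) = tr(b) * tr(b) - tr(1) = y^2 - 2
tr(b^3) = tr(b) * tr(b^2) - tr(b) = y^3 - 3*y
tr(b^4) = tr(b) * tr(b^3) - tr(b^2) = y^4 - 4*y^2 + 2
next, tr(b^5) = tr(b) * tr(b^4) - tr(b^3) = y^5 - 5*y^3 + 5*y
and tr(b a b) = tr(b) * tr(a b) - tr(a) = y*z - x
and tr(b a b^2) = tr(b) * tr(b a b) - tr(b a) = y^2*z - x*y - z
tr(b^2 a b^2) = tr(b) * tr(b a b^2) - tr(b a b) = y^3*z - x*y^2 - 2*y*z + x
and tr(b^5 a) = tr(b) * tr(b^2 a b^2) - tr(b^2 a b) = y^4*z - x*y^3 - 3*y^2*z + 2*x*y + z
next, tr(a^-1 b^5) = tr(b^5) * tr(a) - tr(b^5 a) = x*y^5 - y^4*z - 4*x*y^3 + 3*y^2*z + 3*x*y - z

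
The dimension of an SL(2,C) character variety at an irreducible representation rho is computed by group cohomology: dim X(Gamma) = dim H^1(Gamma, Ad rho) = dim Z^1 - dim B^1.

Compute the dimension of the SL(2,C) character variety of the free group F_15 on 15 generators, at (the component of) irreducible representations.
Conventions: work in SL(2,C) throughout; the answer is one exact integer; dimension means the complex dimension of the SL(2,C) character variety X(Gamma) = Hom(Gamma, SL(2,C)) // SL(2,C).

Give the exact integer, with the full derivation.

42

The free group F_15: 15 generators, no relators.
So Z^1 = (sl_2)^15 in full: dim Z^1 = 45.
Irreducibility makes the coboundary map sl_2 -> Z^1 injective (trivial centralizer), so dim B^1 = 3.
dim H^1 = 45 - 3 = 42, which is dim X.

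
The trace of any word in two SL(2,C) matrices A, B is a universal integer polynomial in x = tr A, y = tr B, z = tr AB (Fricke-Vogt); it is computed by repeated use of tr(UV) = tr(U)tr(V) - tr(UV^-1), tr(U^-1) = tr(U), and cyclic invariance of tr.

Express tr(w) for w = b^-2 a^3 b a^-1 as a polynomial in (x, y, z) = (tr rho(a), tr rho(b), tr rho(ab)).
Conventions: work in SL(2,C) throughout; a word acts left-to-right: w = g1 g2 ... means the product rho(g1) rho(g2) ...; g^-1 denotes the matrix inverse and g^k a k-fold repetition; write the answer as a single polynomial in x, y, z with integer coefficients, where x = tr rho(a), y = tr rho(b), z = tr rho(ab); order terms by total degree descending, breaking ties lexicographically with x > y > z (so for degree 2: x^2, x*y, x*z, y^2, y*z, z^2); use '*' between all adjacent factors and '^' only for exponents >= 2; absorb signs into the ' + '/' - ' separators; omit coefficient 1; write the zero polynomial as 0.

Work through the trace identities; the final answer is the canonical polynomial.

so trace(a^2) = trace(a)*trace(a) - trace(1) = x^2 - 2
trace(a^3) = trace(a)*trace(a^2) - trace(a) = x^3 - 3*x
so trace(a b a) = trace(a)*trace(b a) - trace(b) = x*z - y
trace(a^2 b a) = trace(a)*trace(a b a) - trace(a b) = x^2*z - x*y - z
trace(a^3 b a) = trace(a)*trace(a^2 b a) - trace(a^2 b) = x^3*z - x^2*y - 2*x*z + y
trace(b a b a) = trace(a b)*trace(a b) - trace(1)   [split at repeated a] = z^2 - 2
so trace(b a b) = trace(b)*trace(a b) - trace(a) = y*z - x
reduce: trace(b a b a^2) = trace(a)*trace(b a b a) - trace(b a b) = x*z^2 - y*z - x
so trace(a^3 b a b) = trace(a)*trace(b a b a^2) - trace(b a b a) = x^2*z^2 - x*y*z - x^2 - z^2 + 2
trace(b^-1 a^3 b a) = trace(a^3 b a)*trace(b) - trace(a^3 b a b) = x^3*y*z - x^2*y^2 - x^2*z^2 - x*y*z + x^2 + y^2 + z^2 - 2
so trace(b^-1 a^3 b a^-1) = trace(b^-1 a^3 b)*trace(a) - trace(b^-1 a^3 b a) = -x^3*y*z + x^4 + x^2*y^2 + x^2*z^2 + x*y*z - 4*x^2 - y^2 - z^2 + 2
trace(b^-2 a^3 b a^-1) = trace(b^-1 a^3 b a^-1)*trace(b) - trace(b^-1 a^3 b a^-1 b) = -x^3*y^2*z + x^4*y + x^2*y^3 + x^2*y*z^2 + x*y^2*z - 4*x^2*y - y^3 - y*z^2 - x*z + 3*y

-x^3*y^2*z + x^4*y + x^2*y^3 + x^2*y*z^2 + x*y^2*z - 4*x^2*y - y^3 - y*z^2 - x*z + 3*y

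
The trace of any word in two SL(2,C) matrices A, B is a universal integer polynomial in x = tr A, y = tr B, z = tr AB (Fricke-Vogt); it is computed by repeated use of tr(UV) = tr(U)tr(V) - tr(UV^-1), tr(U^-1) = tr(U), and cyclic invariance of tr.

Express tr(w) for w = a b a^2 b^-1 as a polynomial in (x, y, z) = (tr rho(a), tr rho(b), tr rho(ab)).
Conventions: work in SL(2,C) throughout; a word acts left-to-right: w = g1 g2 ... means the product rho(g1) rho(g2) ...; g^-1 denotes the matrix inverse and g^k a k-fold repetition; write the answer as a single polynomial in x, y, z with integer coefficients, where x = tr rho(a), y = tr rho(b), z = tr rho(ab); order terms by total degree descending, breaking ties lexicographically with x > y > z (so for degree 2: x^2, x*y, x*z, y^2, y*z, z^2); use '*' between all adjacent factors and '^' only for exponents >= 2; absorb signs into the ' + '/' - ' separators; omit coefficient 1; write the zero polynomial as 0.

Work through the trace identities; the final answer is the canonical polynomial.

x^2*y*z - x*y^2 - x*z^2 + x

trace(a b a) = trace(a) * trace(b a) - trace(b)   [square of a] = x*z - y
trace(a b a^2) = trace(a) * trace(a b a) - trace(a b)   [square of a] = x^2*z - x*y - z
trace(b a b a) = trace(b a) * trace(b a) - trace(1)   [split at a repeated b] = z^2 - 2
trace(b a b) = trace(b) * trace(a b) - trace(a)   [square of b] = y*z - x
trace(a b a^2 b) = trace(a) * trace(b a b a) - trace(b a b)   [square of a] = x*z^2 - y*z - x
trace(a b a^2 b^-1) = trace(a b a^2) * trace(b) - trace(a b a^2 b)   [inverse elimination on b] = x^2*y*z - x*y^2 - x*z^2 + x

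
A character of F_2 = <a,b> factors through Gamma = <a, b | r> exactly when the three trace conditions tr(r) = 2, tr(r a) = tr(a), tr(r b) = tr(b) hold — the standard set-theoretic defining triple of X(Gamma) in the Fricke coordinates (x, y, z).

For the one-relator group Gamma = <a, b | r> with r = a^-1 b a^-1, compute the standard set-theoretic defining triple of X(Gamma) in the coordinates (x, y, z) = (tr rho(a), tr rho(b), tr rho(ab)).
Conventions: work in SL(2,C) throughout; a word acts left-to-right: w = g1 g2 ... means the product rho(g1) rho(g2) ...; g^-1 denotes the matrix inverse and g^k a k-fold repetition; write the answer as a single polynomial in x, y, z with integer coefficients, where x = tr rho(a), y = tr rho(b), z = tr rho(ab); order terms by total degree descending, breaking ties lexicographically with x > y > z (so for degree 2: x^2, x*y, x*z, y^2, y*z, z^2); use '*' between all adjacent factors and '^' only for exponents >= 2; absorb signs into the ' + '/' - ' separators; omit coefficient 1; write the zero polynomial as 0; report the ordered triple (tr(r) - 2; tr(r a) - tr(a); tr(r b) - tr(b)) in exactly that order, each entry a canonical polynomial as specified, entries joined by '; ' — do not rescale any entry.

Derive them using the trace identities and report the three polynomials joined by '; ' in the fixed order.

x^2*y - x*z - y - 2; x*y - x - z; x^2*y^2 - 2*x*y*z + z^2 - y - 2

tr(a^-1 b) = tr(b) * tr(a) - tr(b a) = x*y - z
tr(a^-1 b a^-1) = tr(a^-1 b) * tr(a) - tr(a^-1 b a) = x^2*y - x*z - y
use: tr(b^2) = tr(b) * tr(b) - tr(1)  (reduce the b square) = y^2 - 2
tr(b^2 a) = tr(b) * tr(a b) - tr(a)  (reduce the b square) = y*z - x
tr(b a^-1 b) = tr(b^2) * tr(a) - tr(b^2 a)  (eliminate a^-1) = x*y^2 - y*z - x
apply: tr(b a b a) = tr(b a) * tr(b a) - tr(1)  (split on b) = z^2 - 2
tr(b a^-1 b a) = tr(b a b) * tr(a) - tr(b a b a)  (eliminate a^-1) = x*y*z - x^2 - z^2 + 2
tr(a^-1 b a^-1 b) = tr(b a^-1 b) * tr(a) - tr(b a^-1 b a)  (eliminate a^-1) = x^2*y^2 - 2*x*y*z + z^2 - 2
assemble the triple (tr(r) - 2; tr(r a) - x; tr(r b) - y)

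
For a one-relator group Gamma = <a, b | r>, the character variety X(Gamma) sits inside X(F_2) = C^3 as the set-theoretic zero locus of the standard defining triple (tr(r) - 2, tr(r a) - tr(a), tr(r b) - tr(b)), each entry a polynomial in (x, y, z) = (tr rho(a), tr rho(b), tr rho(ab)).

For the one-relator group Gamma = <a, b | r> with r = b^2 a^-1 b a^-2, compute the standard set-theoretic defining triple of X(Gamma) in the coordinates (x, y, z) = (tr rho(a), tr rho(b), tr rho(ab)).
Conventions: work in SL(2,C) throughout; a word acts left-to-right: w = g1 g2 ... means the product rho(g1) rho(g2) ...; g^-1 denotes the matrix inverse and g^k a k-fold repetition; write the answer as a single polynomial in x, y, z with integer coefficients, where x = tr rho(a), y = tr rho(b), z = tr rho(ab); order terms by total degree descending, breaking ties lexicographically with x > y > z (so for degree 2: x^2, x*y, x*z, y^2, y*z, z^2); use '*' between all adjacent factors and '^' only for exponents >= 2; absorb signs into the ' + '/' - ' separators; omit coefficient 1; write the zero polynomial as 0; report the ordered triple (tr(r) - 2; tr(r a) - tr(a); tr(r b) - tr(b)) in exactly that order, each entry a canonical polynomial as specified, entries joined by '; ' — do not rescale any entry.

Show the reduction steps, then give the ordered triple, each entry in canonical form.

tr(b^2) = tr(b) tr(b) - tr(1)  (reduce the b square) = y^2 - 2
apply: tr(b^3) = tr(b) tr(b^2) - tr(b)  (reduce the b square) = y^3 - 3*y
tr(b a b) = tr(b) tr(a b) - tr(a)  (reduce the b square) = y*z - x
tr(b^3 a) = tr(b) tr(b a b) - tr(b a)  (reduce the b square) = y^2*z - x*y - z
tr(a^-1 b^3) = tr(b^3) tr(a) - tr(b^3 a)  (eliminate a^-1) = x*y^3 - y^2*z - 2*x*y + z
use: tr(b a^-2 b^2) = tr(a^-1 b^3) tr(a) - tr(a^-1 b^3 a)  (eliminate a^-1) = x^2*y^3 - x*y^2*z - 2*x^2*y - y^3 + x*z + 3*y
apply: tr(a b a b) = tr(a b) tr(a b) - tr(1)  (split on a) = z^2 - 2
tr(a b a) = tr(a) tr(b a) - tr(b)  (reduce the a square) = x*z - y
use: tr(b^2 a b a) = tr(b) tr(a b a b) - tr(a b a)  (reduce the b square) = y*z^2 - x*z - y
use: tr(b^2 a b a^-1) = tr(b^2 a b) tr(a) - tr(b^2 a b a)  (eliminate a^-1) = x*y^2*z - x^2*y - y*z^2 + y
apply: tr(b a^-2 b^2 a) = tr(b^2 a b a^-1) tr(a) - tr(b^2 a b)  (eliminate a^-1) = x^2*y^2*z - x^3*y - x*y*z^2 - y^2*z + 2*x*y + z
apply: tr(b^2 a^-1 b a^-2) = tr(b a^-2 b^2) tr(a) - tr(b a^-2 b^2 a)  (eliminate a^-1) = x^3*y^3 - 2*x^2*y^2*z - x^3*y - x*y^3 + x*y*z^2 + x^2*z + y^2*z + x*y - z
tr(b^2 a^-1 b a) = tr(b a b^2) tr(a) - tr(b a b^2 a)  (eliminate a^-1) = x*y^2*z - x^2*y - y*z^2 + y
use: tr(b^2 a^-1 b a^-1) = tr(b^2 a^-1 b) tr(a) - tr(b^2 a^-1 b a)  (eliminate a^-1) = x^2*y^3 - 2*x*y^2*z - x^2*y + y*z^2 + x*z - y
use: tr(b^4) = tr(b) tr(b^3) - tr(b^2) = y^4 - 4*y^2 + 2
tr(b^4 a) = tr(b) tr(b a b^2) - tr(b a b) = y^3*z - x*y^2 - 2*y*z + x
use: tr(b^3 a^-1 b) = tr(b^4) tr(a) - tr(b^4 a) = x*y^4 - y^3*z - 3*x*y^2 + 2*y*z + x
apply: tr(b a b^3 a) = tr(b) tr(a b a b^2) - tr(a b a b) = y^2*z^2 - x*y*z - y^2 - z^2 + 2
apply: tr(b^3 a^-1 b a) = tr(b a b^3) tr(a) - tr(b a b^3 a) = x*y^3*z - x^2*y^2 - y^2*z^2 - x*y*z + x^2 + y^2 + z^2 - 2
apply: tr(b^3 a^-1 b a^-1) = tr(b^3 a^-1 b) tr(a) - tr(b^3 a^-1 b a) = x^2*y^4 - 2*x*y^3*z - 2*x^2*y^2 + y^2*z^2 + 3*x*y*z - y^2 - z^2 + 2
apply: tr(b^2 a^-1 b a^-2 b) = tr(b^3 a^-1 b a^-1) tr(a) - tr(b^3 a^-1 b) = x^3*y^4 - 2*x^2*y^3*z - 2*x^3*y^2 - x*y^4 + x*y^2*z^2 + 3*x^2*y*z + y^3*z + 2*x*y^2 - x*z^2 - 2*y*z + x
assemble the triple (tr(r) - 2; tr(r a) - x; tr(r b) - y)

x^3*y^3 - 2*x^2*y^2*z - x^3*y - x*y^3 + x*y*z^2 + x^2*z + y^2*z + x*y - z - 2; x^2*y^3 - 2*x*y^2*z - x^2*y + y*z^2 + x*z - x - y; x^3*y^4 - 2*x^2*y^3*z - 2*x^3*y^2 - x*y^4 + x*y^2*z^2 + 3*x^2*y*z + y^3*z + 2*x*y^2 - x*z^2 - 2*y*z + x - y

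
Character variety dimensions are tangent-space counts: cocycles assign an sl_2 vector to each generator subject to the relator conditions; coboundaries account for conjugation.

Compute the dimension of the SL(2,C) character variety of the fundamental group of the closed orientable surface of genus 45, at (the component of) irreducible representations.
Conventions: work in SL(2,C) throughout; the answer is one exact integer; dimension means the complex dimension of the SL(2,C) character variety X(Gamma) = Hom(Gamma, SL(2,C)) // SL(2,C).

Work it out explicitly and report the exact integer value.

264

pi_1 of the closed genus-45 surface has 90 generators bound by the single product-of-commutators relator.
Unconstrained cocycle data is one sl_2 vector per generator (270 dimensions), cut by the relator condition d_2(z) = 0.
H^2 = coker(d_2) is dual to H^0 = 0 at irreducible rho (Poincare duality), so d_2 is onto: dim Z^1 = 267.
As always at irreducible rho, dim B^1 = 3.
dim X = dim H^1 = 267 - 3 = 264.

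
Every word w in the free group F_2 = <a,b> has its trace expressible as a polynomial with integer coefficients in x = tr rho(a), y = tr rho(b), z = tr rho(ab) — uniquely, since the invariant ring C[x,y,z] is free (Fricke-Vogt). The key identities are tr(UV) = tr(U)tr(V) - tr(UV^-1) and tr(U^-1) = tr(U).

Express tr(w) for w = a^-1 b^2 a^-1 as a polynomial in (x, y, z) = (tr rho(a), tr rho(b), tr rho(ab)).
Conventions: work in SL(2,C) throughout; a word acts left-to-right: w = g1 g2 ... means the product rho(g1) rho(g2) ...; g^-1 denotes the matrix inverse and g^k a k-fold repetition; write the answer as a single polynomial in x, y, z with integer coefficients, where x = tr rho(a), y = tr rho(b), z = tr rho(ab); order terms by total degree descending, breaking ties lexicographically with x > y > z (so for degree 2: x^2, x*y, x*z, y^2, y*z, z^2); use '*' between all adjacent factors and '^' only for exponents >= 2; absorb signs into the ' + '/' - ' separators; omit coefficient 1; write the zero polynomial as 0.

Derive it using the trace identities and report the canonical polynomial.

x^2*y^2 - x*y*z - x^2 - y^2 + 2

trace(b^2) = trace(b)*trace(b) - trace(1) = y^2 - 2
use: trace(b^2 a) = trace(b)*trace(a b) - trace(a) = y*z - x
use: trace(a^-1 b^2) = trace(b^2)*trace(a) - trace(b^2 a) = x*y^2 - y*z - x
use: trace(a^-1 b^2 a^-1) = trace(a^-1 b^2)*trace(a) - trace(a^-1 b^2 a) = x^2*y^2 - x*y*z - x^2 - y^2 + 2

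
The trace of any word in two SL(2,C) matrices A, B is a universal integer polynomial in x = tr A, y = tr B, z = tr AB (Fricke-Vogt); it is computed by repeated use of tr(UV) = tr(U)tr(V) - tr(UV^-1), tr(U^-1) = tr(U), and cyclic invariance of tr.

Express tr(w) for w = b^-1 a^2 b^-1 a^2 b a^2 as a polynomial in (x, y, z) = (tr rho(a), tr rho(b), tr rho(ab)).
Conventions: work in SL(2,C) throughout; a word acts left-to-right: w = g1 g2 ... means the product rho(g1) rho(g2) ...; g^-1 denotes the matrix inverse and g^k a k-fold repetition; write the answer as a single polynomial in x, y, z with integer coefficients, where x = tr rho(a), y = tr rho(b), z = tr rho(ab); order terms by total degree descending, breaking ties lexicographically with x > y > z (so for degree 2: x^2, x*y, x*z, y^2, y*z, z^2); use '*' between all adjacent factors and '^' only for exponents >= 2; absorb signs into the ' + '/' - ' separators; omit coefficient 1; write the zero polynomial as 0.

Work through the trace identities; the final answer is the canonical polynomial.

x^5*y^2*z - x^4*y^3 - 2*x^4*y*z^2 + x^3*z^3 + x^2*y^3 + x^2*y*z^2 + 2*x^2*y - 3*x*z - y

apply: trace(a b a) = trace(a)*trace(b a) - trace(b)   [square of a] = x*z - y
trace(a^2 b a) = trace(a)*trace(a b a) - trace(a b)   [square of a] = x^2*z - x*y - z
trace(a b a^3) = trace(a)*trace(a^2 b a) - trace(a^2 b)   [square of a] = x^3*z - x^2*y - 2*x*z + y
trace(a^4 b a) = trace(a)*trace(a b a^3) - trace(a b a^2)   [square of a] = x^4*z - x^3*y - 3*x^2*z + 2*x*y + z
apply: trace(a^2 b a^4) = trace(a)*trace(a^4 b a) - trace(a^4 b)   [square of a] = x^5*z - x^4*y - 4*x^3*z + 3*x^2*y + 3*x*z - y
use: trace(b a b a) = trace(a b)*trace(a b) - trace(1)   [split at a repeated a] = z^2 - 2
trace(b a b) = trace(b)*trace(a b) - trace(a)   [square of b] = y*z - x
use: trace(a b a b a) = trace(a)*trace(b a b a) - trace(b a b)   [square of a] = x*z^2 - y*z - x
apply: trace(b a b a^3) = trace(a)*trace(a b a b a) - trace(a b a b)   [square of a] = x^2*z^2 - x*y*z - x^2 - z^2 + 2
trace(b a^4 b a) = trace(a)*trace(b a b a^3) - trace(b a b a^2)   [square of a] = x^3*z^2 - x^2*y*z - x^3 - 2*x*z^2 + y*z + 3*x
trace(a^2) = trace(a)*trace(a) - trace(1)   [square of a] = x^2 - 2
use: trace(a b^2 a) = trace(b)*trace(a^2 b) - trace(a^2)   [square of b] = x*y*z - x^2 - y^2 + 2
trace(a^2 b^2 a) = trace(a)*trace(a b^2 a) - trace(a b^2)   [square of a] = x^2*y*z - x^3 - x*y^2 - y*z + 3*x
apply: trace(b a^4 b) = trace(a)*trace(a^2 b^2 a) - trace(a^2 b^2)   [square of a] = x^3*y*z - x^4 - x^2*y^2 - 2*x*y*z + 4*x^2 + y^2 - 2
trace(a^2 b a^4 b) = trace(a)*trace(b a^4 b a) - trace(b a^4 b)   [square of a] = x^4*z^2 - 2*x^3*y*z + x^2*y^2 - 2*x^2*z^2 + 3*x*y*z - x^2 - y^2 + 2
trace(a^2 b^-1 a^2 b a^2) = trace(a^2 b a^4)*trace(b) - trace(a^2 b a^4 b)   [inverse elimination on b] = x^5*y*z - x^4*y^2 - x^4*z^2 - 2*x^3*y*z + 2*x^2*y^2 + 2*x^2*z^2 + x^2 - 2
apply: trace(b a b a b a) = trace(a b)*trace(a b a b) - trace(a^-1 b^-1)   [split at a repeated a] = z^3 - 3*z
use: trace(b a b a b) = trace(b)*trace(a b a b) - trace(a b a)   [square of b] = y*z^2 - x*z - y
apply: trace(b a^2 b a b a) = trace(a)*trace(b a b a b a) - trace(b a b a b)   [square of a] = x*z^3 - y*z^2 - 2*x*z + y
trace(b a b^2) = trace(b)*trace(b a b) - trace(b a)   [square of b] = y^2*z - x*y - z
trace(b a^2 b a b) = trace(a)*trace(b a b^2 a) - trace(b a b^2)   [square of a] = x*y*z^2 - x^2*z - y^2*z + z
use: trace(b a^2 b a^2 b a) = trace(a)*trace(b a^2 b a b a) - trace(b a^2 b a b)   [square of a] = x^2*z^3 - 2*x*y*z^2 - x^2*z + y^2*z + x*y - z
trace(b^2 a^2 b) = trace(b)*trace(b a^2 b) - trace(b a^2)   [square of b] = x*y^2*z - x^2*y - y^3 - x*z + 3*y
trace(b a^2 b a^2 b) = trace(a)*trace(b^2 a^2 b a) - trace(b^2 a^2 b)   [square of a] = x^2*y*z^2 - x^3*z - 2*x*y^2*z + x^2*y + y^3 + 2*x*z - 3*y
trace(a^2 b a^2 b a^2 b) = trace(a)*trace(b a^2 b a^2 b a) - trace(b a^2 b a^2 b)   [square of a] = x^3*z^3 - 3*x^2*y*z^2 + 3*x*y^2*z - y^3 - 3*x*z + 3*y
trace(a^2 b^-1 a^2 b a^2 b) = trace(a^2 b a^2 b a^2)*trace(b) - trace(a^2 b a^2 b a^2 b)   [inverse elimination on b] = x^4*y*z^2 - 2*x^3*y^2*z - x^3*z^3 + x^2*y^3 + x^2*y*z^2 - x^2*y + 3*x*z - y
use: trace(b^-1 a^2 b^-1 a^2 b a^2) = trace(a^2 b^-1 a^2 b a^2)*trace(b) - trace(a^2 b^-1 a^2 b a^2 b)   [inverse elimination on b] = x^5*y^2*z - x^4*y^3 - 2*x^4*y*z^2 + x^3*z^3 + x^2*y^3 + x^2*y*z^2 + 2*x^2*y - 3*x*z - y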